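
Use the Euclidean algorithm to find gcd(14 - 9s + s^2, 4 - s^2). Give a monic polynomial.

-2 + s

Apply the Euclidean algorithm:
  s^2 - 9s + 14 = (-1)(-s^2 + 4) + (-9s + 18)
  -s^2 + 4 = ((1/9)s + 2/9)(-9s + 18) + (0)
Last nonzero remainder: -9s + 18. Dividing through by -9 gives the monic gcd s - 2.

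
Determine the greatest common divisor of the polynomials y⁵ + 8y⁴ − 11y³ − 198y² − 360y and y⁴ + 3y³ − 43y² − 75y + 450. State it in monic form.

y² + y − 30

By polynomial division,
  y⁵ + 8y⁴ − 11y³ − 198y² − 360y = (y + 5)(y⁴ + 3y³ − 43y² − 75y + 450) + (17y³ + 92y² − 435y − 2250)
  y⁴ + 3y³ − 43y² − 75y + 450 = ((1/17)y − 41/289)(17y³ + 92y² − 435y − 2250) + (−(1260/289)y² − (1260/289)y + 37800/289)
  17y³ + 92y² − 435y − 2250 = (−(4913/1260)y − 1445/84)(−(1260/289)y² − (1260/289)y + 37800/289) + (0)
Last nonzero remainder: −(1260/289)y² − (1260/289)y + 37800/289. Dividing through by −1260/289 gives the monic gcd y² + y − 30.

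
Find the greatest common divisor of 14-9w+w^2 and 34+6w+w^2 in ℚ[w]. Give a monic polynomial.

By polynomial division,
  w^2-9w+14 = (w^2+6w+34) + (-15w-20)
  w^2+6w+34 = (-(1/15)w-14/45)(-15w-20) + (250/9)
  -15w-20 = (-(27/50)w-18/25)(250/9) + (0)
The last nonzero remainder is the constant 250/9, so the polynomials are coprime and gcd = 1.

1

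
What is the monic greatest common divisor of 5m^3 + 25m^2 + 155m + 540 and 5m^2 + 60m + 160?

By polynomial division,
  5m^3 + 25m^2 + 155m + 540 = (m - 7)(5m^2 + 60m + 160) + (415m + 1660)
  5m^2 + 60m + 160 = ((1/83)m + 8/83)(415m + 1660) + (0)
Last nonzero remainder: 415m + 1660. Dividing through by 415 gives the monic gcd m + 4.

m + 4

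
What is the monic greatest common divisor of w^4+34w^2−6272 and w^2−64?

Apply the Euclidean algorithm:
  w^4+34w^2−6272 = (w^2+98)(w^2−64) + (0)
The last nonzero remainder w^2−64 is already monic.

w^2−64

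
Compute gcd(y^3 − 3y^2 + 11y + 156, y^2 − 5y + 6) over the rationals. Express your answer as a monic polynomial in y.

1

Apply the Euclidean algorithm:
  y^3 − 3y^2 + 11y + 156 = (y + 2)(y^2 − 5y + 6) + (15y + 144)
  y^2 − 5y + 6 = ((1/15)y − 73/75)(15y + 144) + (3654/25)
  15y + 144 = ((125/1218)y + 200/203)(3654/25) + (0)
The last nonzero remainder is the constant 3654/25, so the polynomials are coprime and gcd = 1.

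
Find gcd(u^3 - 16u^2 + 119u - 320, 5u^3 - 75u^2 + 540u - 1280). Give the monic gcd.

Apply the Euclidean algorithm:
  u^3 - 16u^2 + 119u - 320 = (1/5)(5u^3 - 75u^2 + 540u - 1280) + (-u^2 + 11u - 64)
  5u^3 - 75u^2 + 540u - 1280 = (-5u + 20)(-u^2 + 11u - 64) + (0)
Last nonzero remainder: -u^2 + 11u - 64. Dividing through by -1 gives the monic gcd u^2 - 11u + 64.

u^2 - 11u + 64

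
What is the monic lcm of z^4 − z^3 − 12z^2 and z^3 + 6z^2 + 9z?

z^5 + 2z^4 − 15z^3 − 36z^2

By polynomial division,
  z^4 − z^3 − 12z^2 = (z − 7)(z^3 + 6z^2 + 9z) + (21z^2 + 63z)
  z^3 + 6z^2 + 9z = ((1/21)z + 1/7)(21z^2 + 63z) + (0)
Last nonzero remainder: 21z^2 + 63z. Dividing through by 21 gives the monic gcd z^2 + 3z.
Then lcm(f, g) = f·g / gcd(f, g); expanding and making the result monic gives the answer.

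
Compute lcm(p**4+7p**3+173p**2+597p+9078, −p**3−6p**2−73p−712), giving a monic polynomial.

p**5+15p**4+229p**3+1981p**2+13854p+72624

Repeated division with remainder:
  p**4+7p**3+173p**2+597p+9078 = (−p−1)(−p**3−6p**2−73p−712) + (94p**2−188p+8366)
  −p**3−6p**2−73p−712 = (−(1/94)p−4/47)(94p**2−188p+8366) + (0)
Last nonzero remainder: 94p**2−188p+8366. Dividing through by 94 gives the monic gcd p**2−2p+89.
Then lcm(f, g) = f·g / gcd(f, g); expanding and making the result monic gives the answer.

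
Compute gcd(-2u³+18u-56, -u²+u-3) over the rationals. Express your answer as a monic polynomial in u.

Euclidean algorithm in ℚ[u]:
  -2u³+18u-56 = (2u+2)(-u²+u-3) + (22u-50)
  -u²+u-3 = (-(1/22)u-7/121)(22u-50) + (-713/121)
  22u-50 = (-(2662/713)u+6050/713)(-713/121) + (0)
The last nonzero remainder is the constant -713/121, so the polynomials are coprime and gcd = 1.

1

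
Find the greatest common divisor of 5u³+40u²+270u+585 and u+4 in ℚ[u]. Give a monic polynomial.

By polynomial division,
  5u³+40u²+270u+585 = (5u²+20u+190)(u+4) + (-175)
  u+4 = (-(1/175)u-4/175)(-175) + (0)
The last nonzero remainder is the constant -175, so the polynomials are coprime and gcd = 1.

1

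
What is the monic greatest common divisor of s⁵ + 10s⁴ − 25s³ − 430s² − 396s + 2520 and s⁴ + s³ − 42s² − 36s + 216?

Repeated division with remainder:
  s⁵ + 10s⁴ − 25s³ − 430s² − 396s + 2520 = (s + 9)(s⁴ + s³ − 42s² − 36s + 216) + (8s³ − 16s² − 288s + 576)
  s⁴ + s³ − 42s² − 36s + 216 = ((1/8)s + 3/8)(8s³ − 16s² − 288s + 576) + (0)
Last nonzero remainder: 8s³ − 16s² − 288s + 576. Dividing through by 8 gives the monic gcd s³ − 2s² − 36s + 72.

s³ − 2s² − 36s + 72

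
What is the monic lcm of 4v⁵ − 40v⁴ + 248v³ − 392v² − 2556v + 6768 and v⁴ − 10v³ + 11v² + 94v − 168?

v⁷ − 19v⁶ + 166v⁵ − 796v⁴ + 1111v³ + 6071v² − 24174v + 23688

Repeated division with remainder:
  4v⁵ − 40v⁴ + 248v³ − 392v² − 2556v + 6768 = (4v)(v⁴ − 10v³ + 11v² + 94v − 168) + (204v³ − 768v² − 1884v + 6768)
  v⁴ − 10v³ + 11v² + 94v − 168 = ((1/204)v − 53/1734)(204v³ − 768v² − 1884v + 6768) + (−(936/289)v² + (936/289)v + 11232/289)
  204v³ − 768v² − 1884v + 6768 = (−(4913/78)v + 13583/78)(−(936/289)v² + (936/289)v + 11232/289) + (0)
Last nonzero remainder: −(936/289)v² + (936/289)v + 11232/289. Dividing through by −936/289 gives the monic gcd v² − v − 12.
Then lcm(f, g) = f·g / gcd(f, g); expanding and making the result monic gives the answer.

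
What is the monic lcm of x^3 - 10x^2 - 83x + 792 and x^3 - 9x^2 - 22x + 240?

Apply the Euclidean algorithm:
  x^3 - 10x^2 - 83x + 792 = (x^3 - 9x^2 - 22x + 240) + (-x^2 - 61x + 552)
  x^3 - 9x^2 - 22x + 240 = (-x + 70)(-x^2 - 61x + 552) + (4800x - 38400)
  -x^2 - 61x + 552 = (-(1/4800)x - 23/1600)(4800x - 38400) + (0)
Last nonzero remainder: 4800x - 38400. Dividing through by 4800 gives the monic gcd x - 8.
Then lcm(f, g) = f·g / gcd(f, g); expanding and making the result monic gives the answer.

x^5 - 11x^4 - 103x^3 + 1175x^2 + 1698x - 23760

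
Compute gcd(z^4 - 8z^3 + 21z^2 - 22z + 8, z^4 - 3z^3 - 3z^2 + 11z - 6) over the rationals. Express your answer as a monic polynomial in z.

z^2 - 2z + 1

Apply the Euclidean algorithm:
  z^4 - 8z^3 + 21z^2 - 22z + 8 = (z^4 - 3z^3 - 3z^2 + 11z - 6) + (-5z^3 + 24z^2 - 33z + 14)
  z^4 - 3z^3 - 3z^2 + 11z - 6 = (-(1/5)z - 9/25)(-5z^3 + 24z^2 - 33z + 14) + (-(24/25)z^2 + (48/25)z - 24/25)
  -5z^3 + 24z^2 - 33z + 14 = ((125/24)z - 175/12)(-(24/25)z^2 + (48/25)z - 24/25) + (0)
Last nonzero remainder: -(24/25)z^2 + (48/25)z - 24/25. Dividing through by -24/25 gives the monic gcd z^2 - 2z + 1.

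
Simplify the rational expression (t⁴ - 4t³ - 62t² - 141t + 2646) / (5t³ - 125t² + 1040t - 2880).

Euclidean algorithm in ℚ[t]:
  t⁴ - 4t³ - 62t² - 141t + 2646 = ((1/5)t + 21/5)(5t³ - 125t² + 1040t - 2880) + (255t² - 3933t + 14742)
  5t³ - 125t² + 1040t - 2880 = ((1/51)t - 814/4335)(255t² - 3933t + 14742) + ((17956/1445)t - 161604/1445)
  255t² - 3933t + 14742 = ((368475/17956)t - 1183455/8978)((17956/1445)t - 161604/1445) + (0)
Last nonzero remainder: (17956/1445)t - 161604/1445. Dividing through by 17956/1445 gives the monic gcd t - 9.
Cancel t - 9 from numerator and denominator to get the reduced form.

(t³ + 5t² - 17t - 294)/(5t² - 80t + 320)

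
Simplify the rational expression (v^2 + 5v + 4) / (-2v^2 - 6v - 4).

(-v - 4)/(2v + 4)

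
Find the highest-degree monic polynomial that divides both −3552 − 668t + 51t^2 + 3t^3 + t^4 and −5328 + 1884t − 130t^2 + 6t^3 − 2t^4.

111 + 7t + t^2

Repeated division with remainder:
  t^4 + 3t^3 + 51t^2 − 668t − 3552 = (−1/2)(−2t^4 + 6t^3 − 130t^2 + 1884t − 5328) + (6t^3 − 14t^2 + 274t − 6216)
  −2t^4 + 6t^3 − 130t^2 + 1884t − 5328 = (−(1/3)t + 2/9)(6t^3 − 14t^2 + 274t − 6216) + (−(320/9)t^2 − (2240/9)t − 11840/3)
  6t^3 − 14t^2 + 274t − 6216 = (−(27/160)t + 63/40)(−(320/9)t^2 − (2240/9)t − 11840/3) + (0)
Last nonzero remainder: −(320/9)t^2 − (2240/9)t − 11840/3. Dividing through by −320/9 gives the monic gcd t^2 + 7t + 111.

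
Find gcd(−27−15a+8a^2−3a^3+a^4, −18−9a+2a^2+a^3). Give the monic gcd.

−3+a

Apply the Euclidean algorithm:
  a^4−3a^3+8a^2−15a−27 = (a−5)(a^3+2a^2−9a−18) + (27a^2−42a−117)
  a^3+2a^2−9a−18 = ((1/27)a+32/243)(27a^2−42a−117) + ((70/81)a−70/27)
  27a^2−42a−117 = ((2187/70)a+3159/70)((70/81)a−70/27) + (0)
Last nonzero remainder: (70/81)a−70/27. Dividing through by 70/81 gives the monic gcd a−3.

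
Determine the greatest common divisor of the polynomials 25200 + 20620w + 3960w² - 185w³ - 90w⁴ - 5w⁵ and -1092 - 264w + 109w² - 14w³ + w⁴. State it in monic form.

-14 - 5w + w²

Apply the Euclidean algorithm:
  -5w⁵ - 90w⁴ - 185w³ + 3960w² + 20620w + 25200 = (-5w - 160)(w⁴ - 14w³ + 109w² - 264w - 1092) + (-1880w³ + 20080w² - 27080w - 149520)
  w⁴ - 14w³ + 109w² - 264w - 1092 = (-(1/1880)w + 39/22090)(-1880w³ + 20080w² - 27080w - 149520) + ((130650/2209)w² - (653250/2209)w - 1829100/2209)
  -1880w³ + 20080w² - 27080w - 149520 = (-(415292/13065)w + 786404/4355)((130650/2209)w² - (653250/2209)w - 1829100/2209) + (0)
Last nonzero remainder: (130650/2209)w² - (653250/2209)w - 1829100/2209. Dividing through by 130650/2209 gives the monic gcd w² - 5w - 14.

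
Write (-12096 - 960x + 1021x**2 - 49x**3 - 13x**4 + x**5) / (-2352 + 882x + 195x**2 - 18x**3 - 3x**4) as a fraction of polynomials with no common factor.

Euclidean algorithm in ℚ[x]:
  x**5 - 13x**4 - 49x**3 + 1021x**2 - 960x - 12096 = (-(1/3)x + 19/3)(-3x**4 - 18x**3 + 195x**2 + 882x - 2352) + (130x**3 + 80x**2 - 7330x + 2800)
  -3x**4 - 18x**3 + 195x**2 + 882x - 2352 = (-(3/130)x - 21/169)(130x**3 + 80x**2 - 7330x + 2800) + ((6048/169)x**2 + (6048/169)x - 338688/169)
  130x**3 + 80x**2 - 7330x + 2800 = ((10985/3024)x - 4225/3024)((6048/169)x**2 + (6048/169)x - 338688/169) + (0)
Last nonzero remainder: (6048/169)x**2 + (6048/169)x - 338688/169. Dividing through by 6048/169 gives the monic gcd x**2 + x - 56.
Cancel x**2 + x - 56 from numerator and denominator to get the reduced form.

(-216 - 21x + 14x**2 - x**3)/(-42 + 15x + 3x**2)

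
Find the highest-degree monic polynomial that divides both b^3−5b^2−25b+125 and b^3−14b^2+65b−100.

Euclidean algorithm in ℚ[b]:
  b^3−5b^2−25b+125 = (b^3−14b^2+65b−100) + (9b^2−90b+225)
  b^3−14b^2+65b−100 = ((1/9)b−4/9)(9b^2−90b+225) + (0)
Last nonzero remainder: 9b^2−90b+225. Dividing through by 9 gives the monic gcd b^2−10b+25.

b^2−10b+25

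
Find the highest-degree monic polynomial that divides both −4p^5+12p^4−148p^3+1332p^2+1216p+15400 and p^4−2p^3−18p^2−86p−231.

By polynomial division,
  −4p^5+12p^4−148p^3+1332p^2+1216p+15400 = (−4p+4)(p^4−2p^3−18p^2−86p−231) + (−212p^3+1060p^2+636p+16324)
  p^4−2p^3−18p^2−86p−231 = (−(1/212)p−3/212)(−212p^3+1060p^2+636p+16324) + (0)
Last nonzero remainder: −212p^3+1060p^2+636p+16324. Dividing through by −212 gives the monic gcd p^3−5p^2−3p−77.

p^3−5p^2−3p−77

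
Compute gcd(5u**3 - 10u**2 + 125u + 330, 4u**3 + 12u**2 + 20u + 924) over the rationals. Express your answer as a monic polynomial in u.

u**2 - 4u + 33

Apply the Euclidean algorithm:
  5u**3 - 10u**2 + 125u + 330 = (5/4)(4u**3 + 12u**2 + 20u + 924) + (-25u**2 + 100u - 825)
  4u**3 + 12u**2 + 20u + 924 = (-(4/25)u - 28/25)(-25u**2 + 100u - 825) + (0)
Last nonzero remainder: -25u**2 + 100u - 825. Dividing through by -25 gives the monic gcd u**2 - 4u + 33.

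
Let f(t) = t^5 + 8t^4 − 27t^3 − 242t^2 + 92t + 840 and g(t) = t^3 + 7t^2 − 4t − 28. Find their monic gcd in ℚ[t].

Apply the Euclidean algorithm:
  t^5 + 8t^4 − 27t^3 − 242t^2 + 92t + 840 = (t^2 + t − 30)(t^3 + 7t^2 − 4t − 28) + (0)
The last nonzero remainder t^3 + 7t^2 − 4t − 28 is already monic.

t^3 + 7t^2 − 4t − 28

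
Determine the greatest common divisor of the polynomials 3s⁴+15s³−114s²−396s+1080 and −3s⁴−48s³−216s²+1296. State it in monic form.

Repeated division with remainder:
  3s⁴+15s³−114s²−396s+1080 = (−1)(−3s⁴−48s³−216s²+1296) + (−33s³−330s²−396s+2376)
  −3s⁴−48s³−216s²+1296 = ((1/11)s+6/11)(−33s³−330s²−396s+2376) + (0)
Last nonzero remainder: −33s³−330s²−396s+2376. Dividing through by −33 gives the monic gcd s³+10s²+12s−72.

s³+10s²+12s−72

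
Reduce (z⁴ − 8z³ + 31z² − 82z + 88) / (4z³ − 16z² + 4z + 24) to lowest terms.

(z³ − 6z² + 19z − 44)/(4z² − 8z − 12)

Repeated division with remainder:
  z⁴ − 8z³ + 31z² − 82z + 88 = ((1/4)z − 1)(4z³ − 16z² + 4z + 24) + (14z² − 84z + 112)
  4z³ − 16z² + 4z + 24 = ((2/7)z + 4/7)(14z² − 84z + 112) + (20z − 40)
  14z² − 84z + 112 = ((7/10)z − 14/5)(20z − 40) + (0)
Last nonzero remainder: 20z − 40. Dividing through by 20 gives the monic gcd z − 2.
Cancel z − 2 from numerator and denominator to get the reduced form.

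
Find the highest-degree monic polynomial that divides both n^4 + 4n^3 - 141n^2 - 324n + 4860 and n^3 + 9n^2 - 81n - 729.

n^2 - 81

Apply the Euclidean algorithm:
  n^4 + 4n^3 - 141n^2 - 324n + 4860 = (n - 5)(n^3 + 9n^2 - 81n - 729) + (-15n^2 + 1215)
  n^3 + 9n^2 - 81n - 729 = (-(1/15)n - 3/5)(-15n^2 + 1215) + (0)
Last nonzero remainder: -15n^2 + 1215. Dividing through by -15 gives the monic gcd n^2 - 81.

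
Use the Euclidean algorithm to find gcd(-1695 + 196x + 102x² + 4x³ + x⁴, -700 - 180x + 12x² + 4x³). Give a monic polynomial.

5 + x

By polynomial division,
  x⁴ + 4x³ + 102x² + 196x - 1695 = ((1/4)x + 1/4)(4x³ + 12x² - 180x - 700) + (144x² + 416x - 1520)
  4x³ + 12x² - 180x - 700 = ((1/36)x + 1/324)(144x² + 416x - 1520) + (-(11264/81)x - 56320/81)
  144x² + 416x - 1520 = (-(729/704)x + 1539/704)(-(11264/81)x - 56320/81) + (0)
Last nonzero remainder: -(11264/81)x - 56320/81. Dividing through by -11264/81 gives the monic gcd x + 5.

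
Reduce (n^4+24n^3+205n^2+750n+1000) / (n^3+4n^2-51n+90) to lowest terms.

(n^3+14n^2+65n+100)/(n^2-6n+9)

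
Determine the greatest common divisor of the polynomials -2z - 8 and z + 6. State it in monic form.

1

Apply the Euclidean algorithm:
  -2z - 8 = (-2)(z + 6) + (4)
  z + 6 = ((1/4)z + 3/2)(4) + (0)
The last nonzero remainder is the constant 4, so the polynomials are coprime and gcd = 1.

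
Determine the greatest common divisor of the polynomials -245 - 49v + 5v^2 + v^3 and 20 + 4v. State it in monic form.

Apply the Euclidean algorithm:
  v^3 + 5v^2 - 49v - 245 = ((1/4)v^2 - 49/4)(4v + 20) + (0)
Last nonzero remainder: 4v + 20. Dividing through by 4 gives the monic gcd v + 5.

5 + v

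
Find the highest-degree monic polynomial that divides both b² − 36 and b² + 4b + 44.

Apply the Euclidean algorithm:
  b² − 36 = (b² + 4b + 44) + (−4b − 80)
  b² + 4b + 44 = (−(1/4)b + 4)(−4b − 80) + (364)
  −4b − 80 = (−(1/91)b − 20/91)(364) + (0)
The last nonzero remainder is the constant 364, so the polynomials are coprime and gcd = 1.

1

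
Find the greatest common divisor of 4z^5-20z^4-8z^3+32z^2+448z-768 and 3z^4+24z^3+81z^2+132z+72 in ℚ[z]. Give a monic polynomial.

z^2+4z+8

Apply the Euclidean algorithm:
  4z^5-20z^4-8z^3+32z^2+448z-768 = ((4/3)z-52/3)(3z^4+24z^3+81z^2+132z+72) + (300z^3+1260z^2+2640z+480)
  3z^4+24z^3+81z^2+132z+72 = ((1/100)z+19/500)(300z^3+1260z^2+2640z+480) + ((168/25)z^2+(672/25)z+1344/25)
  300z^3+1260z^2+2640z+480 = ((625/14)z+125/14)((168/25)z^2+(672/25)z+1344/25) + (0)
Last nonzero remainder: (168/25)z^2+(672/25)z+1344/25. Dividing through by 168/25 gives the monic gcd z^2+4z+8.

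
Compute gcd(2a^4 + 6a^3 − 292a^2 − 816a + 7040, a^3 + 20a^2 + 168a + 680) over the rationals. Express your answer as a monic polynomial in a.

Apply the Euclidean algorithm:
  2a^4 + 6a^3 − 292a^2 − 816a + 7040 = (2a − 34)(a^3 + 20a^2 + 168a + 680) + (52a^2 + 3536a + 30160)
  a^3 + 20a^2 + 168a + 680 = ((1/52)a − 12/13)(52a^2 + 3536a + 30160) + (2852a + 28520)
  52a^2 + 3536a + 30160 = ((13/713)a + 754/713)(2852a + 28520) + (0)
Last nonzero remainder: 2852a + 28520. Dividing through by 2852 gives the monic gcd a + 10.

a + 10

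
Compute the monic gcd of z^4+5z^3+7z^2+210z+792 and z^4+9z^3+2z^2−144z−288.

Repeated division with remainder:
  z^4+5z^3+7z^2+210z+792 = (z^4+9z^3+2z^2−144z−288) + (−4z^3+5z^2+354z+1080)
  z^4+9z^3+2z^2−144z−288 = (−(1/4)z−41/16)(−4z^3+5z^2+354z+1080) + ((1653/16)z^2+(8265/8)z+4959/2)
  −4z^3+5z^2+354z+1080 = (−(64/1653)z+240/551)((1653/16)z^2+(8265/8)z+4959/2) + (0)
Last nonzero remainder: (1653/16)z^2+(8265/8)z+4959/2. Dividing through by 1653/16 gives the monic gcd z^2+10z+24.

z^2+10z+24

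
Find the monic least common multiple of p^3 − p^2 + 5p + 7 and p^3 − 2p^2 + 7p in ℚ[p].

Euclidean algorithm in ℚ[p]:
  p^3 − p^2 + 5p + 7 = (p^3 − 2p^2 + 7p) + (p^2 − 2p + 7)
  p^3 − 2p^2 + 7p = (p)(p^2 − 2p + 7) + (0)
The last nonzero remainder p^2 − 2p + 7 is already monic.
Then lcm(f, g) = f·g / gcd(f, g); expanding and making the result monic gives the answer.

p^4 − p^3 + 5p^2 + 7p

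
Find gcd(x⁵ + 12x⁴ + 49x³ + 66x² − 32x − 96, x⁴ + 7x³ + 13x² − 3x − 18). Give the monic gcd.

Apply the Euclidean algorithm:
  x⁵ + 12x⁴ + 49x³ + 66x² − 32x − 96 = (x + 5)(x⁴ + 7x³ + 13x² − 3x − 18) + (x³ + 4x² + x − 6)
  x⁴ + 7x³ + 13x² − 3x − 18 = (x + 3)(x³ + 4x² + x − 6) + (0)
The last nonzero remainder x³ + 4x² + x − 6 is already monic.

x³ + 4x² + x − 6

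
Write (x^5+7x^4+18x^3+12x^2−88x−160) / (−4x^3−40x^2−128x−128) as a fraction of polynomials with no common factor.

Repeated division with remainder:
  x^5+7x^4+18x^3+12x^2−88x−160 = (−(1/4)x^2+(3/4)x−4)(−4x^3−40x^2−128x−128) + (−84x^2−504x−672)
  −4x^3−40x^2−128x−128 = ((1/21)x+4/21)(−84x^2−504x−672) + (0)
Last nonzero remainder: −84x^2−504x−672. Dividing through by −84 gives the monic gcd x^2+6x+8.
Cancel x^2+6x+8 from numerator and denominator to get the reduced form.

(−x^3−x^2−4x+20)/(4x+16)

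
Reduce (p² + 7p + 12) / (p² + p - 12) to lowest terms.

(p + 3)/(p - 3)

Apply the Euclidean algorithm:
  p² + 7p + 12 = (p² + p - 12) + (6p + 24)
  p² + p - 12 = ((1/6)p - 1/2)(6p + 24) + (0)
Last nonzero remainder: 6p + 24. Dividing through by 6 gives the monic gcd p + 4.
Cancel p + 4 from numerator and denominator to get the reduced form.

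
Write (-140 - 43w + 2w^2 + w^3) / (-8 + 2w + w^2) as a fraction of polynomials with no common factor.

By polynomial division,
  w^3 + 2w^2 - 43w - 140 = (w)(w^2 + 2w - 8) + (-35w - 140)
  w^2 + 2w - 8 = (-(1/35)w + 2/35)(-35w - 140) + (0)
Last nonzero remainder: -35w - 140. Dividing through by -35 gives the monic gcd w + 4.
Cancel w + 4 from numerator and denominator to get the reduced form.

(-35 - 2w + w^2)/(-2 + w)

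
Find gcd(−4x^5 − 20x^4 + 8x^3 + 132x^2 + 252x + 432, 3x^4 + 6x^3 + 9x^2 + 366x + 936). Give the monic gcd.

x^2 + 7x + 12

Repeated division with remainder:
  −4x^5 − 20x^4 + 8x^3 + 132x^2 + 252x + 432 = (−(4/3)x − 4)(3x^4 + 6x^3 + 9x^2 + 366x + 936) + (44x^3 + 656x^2 + 2964x + 4176)
  3x^4 + 6x^3 + 9x^2 + 366x + 936 = ((3/44)x − 213/242)(44x^3 + 656x^2 + 2964x + 4176) + ((46500/121)x^2 + (325500/121)x + 558000/121)
  44x^3 + 656x^2 + 2964x + 4176 = ((1331/11625)x + 3509/3875)((46500/121)x^2 + (325500/121)x + 558000/121) + (0)
Last nonzero remainder: (46500/121)x^2 + (325500/121)x + 558000/121. Dividing through by 46500/121 gives the monic gcd x^2 + 7x + 12.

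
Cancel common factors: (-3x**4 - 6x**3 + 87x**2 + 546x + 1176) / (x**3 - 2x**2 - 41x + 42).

Euclidean algorithm in ℚ[x]:
  -3x**4 - 6x**3 + 87x**2 + 546x + 1176 = (-3x - 12)(x**3 - 2x**2 - 41x + 42) + (-60x**2 + 180x + 1680)
  x**3 - 2x**2 - 41x + 42 = (-(1/60)x - 1/60)(-60x**2 + 180x + 1680) + (-10x + 70)
  -60x**2 + 180x + 1680 = (6x + 24)(-10x + 70) + (0)
Last nonzero remainder: -10x + 70. Dividing through by -10 gives the monic gcd x - 7.
Cancel x - 7 from numerator and denominator to get the reduced form.

(-3x**3 - 27x**2 - 102x - 168)/(x**2 + 5x - 6)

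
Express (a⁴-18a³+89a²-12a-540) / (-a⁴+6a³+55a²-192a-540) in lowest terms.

(-a+6)/(a+6)

Apply the Euclidean algorithm:
  a⁴-18a³+89a²-12a-540 = (-1)(-a⁴+6a³+55a²-192a-540) + (-12a³+144a²-204a-1080)
  -a⁴+6a³+55a²-192a-540 = ((1/12)a+1/2)(-12a³+144a²-204a-1080) + (0)
Last nonzero remainder: -12a³+144a²-204a-1080. Dividing through by -12 gives the monic gcd a³-12a²+17a+90.
Cancel a³-12a²+17a+90 from numerator and denominator to get the reduced form.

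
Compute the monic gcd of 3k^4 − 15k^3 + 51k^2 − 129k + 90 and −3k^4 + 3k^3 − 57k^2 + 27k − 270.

By polynomial division,
  3k^4 − 15k^3 + 51k^2 − 129k + 90 = (−1)(−3k^4 + 3k^3 − 57k^2 + 27k − 270) + (−12k^3 − 6k^2 − 102k − 180)
  −3k^4 + 3k^3 − 57k^2 + 27k − 270 = ((1/4)k − 3/8)(−12k^3 − 6k^2 − 102k − 180) + (−(135/4)k^2 + (135/4)k − 675/2)
  −12k^3 − 6k^2 − 102k − 180 = ((16/45)k + 8/15)(−(135/4)k^2 + (135/4)k − 675/2) + (0)
Last nonzero remainder: −(135/4)k^2 + (135/4)k − 675/2. Dividing through by −135/4 gives the monic gcd k^2 − k + 10.

k^2 − k + 10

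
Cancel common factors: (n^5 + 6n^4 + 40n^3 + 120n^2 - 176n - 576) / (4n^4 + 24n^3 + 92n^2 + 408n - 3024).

Apply the Euclidean algorithm:
  n^5 + 6n^4 + 40n^3 + 120n^2 - 176n - 576 = ((1/4)n)(4n^4 + 24n^3 + 92n^2 + 408n - 3024) + (17n^3 + 18n^2 + 580n - 576)
  4n^4 + 24n^3 + 92n^2 + 408n - 3024 = ((4/17)n + 336/289)(17n^3 + 18n^2 + 580n - 576) + (-(18900/289)n^2 - (37800/289)n - 680400/289)
  17n^3 + 18n^2 + 580n - 576 = (-(4913/18900)n + 1156/4725)(-(18900/289)n^2 - (37800/289)n - 680400/289) + (0)
Last nonzero remainder: -(18900/289)n^2 - (37800/289)n - 680400/289. Dividing through by -18900/289 gives the monic gcd n^2 + 2n + 36.
Cancel n^2 + 2n + 36 from numerator and denominator to get the reduced form.

(n^3 + 4n^2 - 4n - 16)/(4n^2 + 16n - 84)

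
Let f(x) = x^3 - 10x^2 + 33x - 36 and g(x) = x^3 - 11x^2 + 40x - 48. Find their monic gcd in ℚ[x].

Apply the Euclidean algorithm:
  x^3 - 10x^2 + 33x - 36 = (x^3 - 11x^2 + 40x - 48) + (x^2 - 7x + 12)
  x^3 - 11x^2 + 40x - 48 = (x - 4)(x^2 - 7x + 12) + (0)
The last nonzero remainder x^2 - 7x + 12 is already monic.

x^2 - 7x + 12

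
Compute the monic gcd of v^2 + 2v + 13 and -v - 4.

1

By polynomial division,
  v^2 + 2v + 13 = (-v + 2)(-v - 4) + (21)
  -v - 4 = (-(1/21)v - 4/21)(21) + (0)
The last nonzero remainder is the constant 21, so the polynomials are coprime and gcd = 1.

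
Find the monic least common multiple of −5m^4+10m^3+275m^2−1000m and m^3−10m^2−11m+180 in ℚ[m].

By polynomial division,
  −5m^4+10m^3+275m^2−1000m = (−5m−40)(m^3−10m^2−11m+180) + (−180m^2−540m+7200)
  m^3−10m^2−11m+180 = (−(1/180)m+13/180)(−180m^2−540m+7200) + (68m−340)
  −180m^2−540m+7200 = (−(45/17)m−360/17)(68m−340) + (0)
Last nonzero remainder: 68m−340. Dividing through by 68 gives the monic gcd m−5.
Then lcm(f, g) = f·g / gcd(f, g); expanding and making the result monic gives the answer.

m^6−7m^5−81m^4+547m^3+980m^2−7200m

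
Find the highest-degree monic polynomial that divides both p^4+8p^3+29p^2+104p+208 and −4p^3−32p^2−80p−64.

Repeated division with remainder:
  p^4+8p^3+29p^2+104p+208 = (−(1/4)p)(−4p^3−32p^2−80p−64) + (9p^2+88p+208)
  −4p^3−32p^2−80p−64 = (−(4/9)p+64/81)(9p^2+88p+208) + (−(4624/81)p−18496/81)
  9p^2+88p+208 = (−(729/4624)p−1053/1156)(−(4624/81)p−18496/81) + (0)
Last nonzero remainder: −(4624/81)p−18496/81. Dividing through by −4624/81 gives the monic gcd p+4.

p+4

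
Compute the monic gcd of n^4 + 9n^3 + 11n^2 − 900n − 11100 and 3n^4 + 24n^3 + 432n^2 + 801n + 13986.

n^2 + 9n + 111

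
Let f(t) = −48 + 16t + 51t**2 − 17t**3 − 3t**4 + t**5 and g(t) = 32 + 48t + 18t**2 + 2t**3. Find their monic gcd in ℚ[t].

Repeated division with remainder:
  t**5 − 3t**4 − 17t**3 + 51t**2 + 16t − 48 = ((1/2)t**2 − 6t + 67/2)(2t**3 + 18t**2 + 48t + 32) + (−280t**2 − 1400t − 1120)
  2t**3 + 18t**2 + 48t + 32 = (−(1/140)t − 1/35)(−280t**2 − 1400t − 1120) + (0)
Last nonzero remainder: −280t**2 − 1400t − 1120. Dividing through by −280 gives the monic gcd t**2 + 5t + 4.

4 + 5t + t**2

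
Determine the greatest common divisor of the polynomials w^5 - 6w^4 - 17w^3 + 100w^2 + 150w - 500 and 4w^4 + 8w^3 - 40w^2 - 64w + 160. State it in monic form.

Apply the Euclidean algorithm:
  w^5 - 6w^4 - 17w^3 + 100w^2 + 150w - 500 = ((1/4)w - 2)(4w^4 + 8w^3 - 40w^2 - 64w + 160) + (9w^3 + 36w^2 - 18w - 180)
  4w^4 + 8w^3 - 40w^2 - 64w + 160 = ((4/9)w - 8/9)(9w^3 + 36w^2 - 18w - 180) + (0)
Last nonzero remainder: 9w^3 + 36w^2 - 18w - 180. Dividing through by 9 gives the monic gcd w^3 + 4w^2 - 2w - 20.

w^3 + 4w^2 - 2w - 20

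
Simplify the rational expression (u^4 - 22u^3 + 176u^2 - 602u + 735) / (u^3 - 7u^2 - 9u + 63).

(u^2 - 12u + 35)/(u + 3)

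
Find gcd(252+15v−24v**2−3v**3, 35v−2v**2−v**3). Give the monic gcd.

Euclidean algorithm in ℚ[v]:
  −3v**3−24v**2+15v+252 = (3)(−v**3−2v**2+35v) + (−18v**2−90v+252)
  −v**3−2v**2+35v = ((1/18)v−1/6)(−18v**2−90v+252) + (6v+42)
  −18v**2−90v+252 = (−3v+6)(6v+42) + (0)
Last nonzero remainder: 6v+42. Dividing through by 6 gives the monic gcd v+7.

7+v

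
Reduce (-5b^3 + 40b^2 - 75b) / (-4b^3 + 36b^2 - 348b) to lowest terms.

Repeated division with remainder:
  -5b^3 + 40b^2 - 75b = (5/4)(-4b^3 + 36b^2 - 348b) + (-5b^2 + 360b)
  -4b^3 + 36b^2 - 348b = ((4/5)b + 252/5)(-5b^2 + 360b) + (-18492b)
  -5b^2 + 360b = ((5/18492)b - 30/1541)(-18492b) + (0)
Last nonzero remainder: -18492b. Dividing through by -18492 gives the monic gcd b.
Cancel b from numerator and denominator to get the reduced form.

(5b^2 - 40b + 75)/(4b^2 - 36b + 348)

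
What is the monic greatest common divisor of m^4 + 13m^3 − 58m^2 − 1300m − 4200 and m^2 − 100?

m^2 − 100

Apply the Euclidean algorithm:
  m^4 + 13m^3 − 58m^2 − 1300m − 4200 = (m^2 + 13m + 42)(m^2 − 100) + (0)
The last nonzero remainder m^2 − 100 is already monic.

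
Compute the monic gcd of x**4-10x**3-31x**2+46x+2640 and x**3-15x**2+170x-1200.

x-10

Repeated division with remainder:
  x**4-10x**3-31x**2+46x+2640 = (x+5)(x**3-15x**2+170x-1200) + (-126x**2+396x+8640)
  x**3-15x**2+170x-1200 = (-(1/126)x+83/882)(-126x**2+396x+8640) + ((9864/49)x-98640/49)
  -126x**2+396x+8640 = (-(343/548)x-588/137)((9864/49)x-98640/49) + (0)
Last nonzero remainder: (9864/49)x-98640/49. Dividing through by 9864/49 gives the monic gcd x-10.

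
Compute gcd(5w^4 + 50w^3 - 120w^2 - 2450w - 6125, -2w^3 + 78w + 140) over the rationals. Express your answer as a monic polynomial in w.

w^2 - 2w - 35

Repeated division with remainder:
  5w^4 + 50w^3 - 120w^2 - 2450w - 6125 = (-(5/2)w - 25)(-2w^3 + 78w + 140) + (75w^2 - 150w - 2625)
  -2w^3 + 78w + 140 = (-(2/75)w - 4/75)(75w^2 - 150w - 2625) + (0)
Last nonzero remainder: 75w^2 - 150w - 2625. Dividing through by 75 gives the monic gcd w^2 - 2w - 35.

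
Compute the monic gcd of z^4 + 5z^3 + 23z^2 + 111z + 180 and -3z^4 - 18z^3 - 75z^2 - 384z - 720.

z^3 + 2z^2 + 17z + 60

Repeated division with remainder:
  z^4 + 5z^3 + 23z^2 + 111z + 180 = (-1/3)(-3z^4 - 18z^3 - 75z^2 - 384z - 720) + (-z^3 - 2z^2 - 17z - 60)
  -3z^4 - 18z^3 - 75z^2 - 384z - 720 = (3z + 12)(-z^3 - 2z^2 - 17z - 60) + (0)
Last nonzero remainder: -z^3 - 2z^2 - 17z - 60. Dividing through by -1 gives the monic gcd z^3 + 2z^2 + 17z + 60.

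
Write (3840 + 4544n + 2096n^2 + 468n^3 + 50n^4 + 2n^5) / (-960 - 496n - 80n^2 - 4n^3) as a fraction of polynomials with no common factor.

Repeated division with remainder:
  2n^5 + 50n^4 + 468n^3 + 2096n^2 + 4544n + 3840 = (-(1/2)n^2 - (5/2)n - 5)(-4n^3 - 80n^2 - 496n - 960) + (-24n^2 - 336n - 960)
  -4n^3 - 80n^2 - 496n - 960 = ((1/6)n + 1)(-24n^2 - 336n - 960) + (0)
Last nonzero remainder: -24n^2 - 336n - 960. Dividing through by -24 gives the monic gcd n^2 + 14n + 40.
Cancel n^2 + 14n + 40 from numerator and denominator to get the reduced form.

(-48 - 40n - 11n^2 - n^3)/(12 + 2n)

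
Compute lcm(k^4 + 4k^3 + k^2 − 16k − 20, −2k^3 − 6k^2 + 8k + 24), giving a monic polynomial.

k^5 + 7k^4 + 13k^3 − 13k^2 − 68k − 60

Apply the Euclidean algorithm:
  k^4 + 4k^3 + k^2 − 16k − 20 = (−(1/2)k − 1/2)(−2k^3 − 6k^2 + 8k + 24) + (2k^2 − 8)
  −2k^3 − 6k^2 + 8k + 24 = (−k − 3)(2k^2 − 8) + (0)
Last nonzero remainder: 2k^2 − 8. Dividing through by 2 gives the monic gcd k^2 − 4.
Then lcm(f, g) = f·g / gcd(f, g); expanding and making the result monic gives the answer.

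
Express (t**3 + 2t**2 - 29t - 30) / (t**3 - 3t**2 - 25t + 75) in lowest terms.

Euclidean algorithm in ℚ[t]:
  t**3 + 2t**2 - 29t - 30 = (t**3 - 3t**2 - 25t + 75) + (5t**2 - 4t - 105)
  t**3 - 3t**2 - 25t + 75 = ((1/5)t - 11/25)(5t**2 - 4t - 105) + (-(144/25)t + 144/5)
  5t**2 - 4t - 105 = (-(125/144)t - 175/48)(-(144/25)t + 144/5) + (0)
Last nonzero remainder: -(144/25)t + 144/5. Dividing through by -144/25 gives the monic gcd t - 5.
Cancel t - 5 from numerator and denominator to get the reduced form.

(t**2 + 7t + 6)/(t**2 + 2t - 15)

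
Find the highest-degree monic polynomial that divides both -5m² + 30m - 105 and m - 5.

Apply the Euclidean algorithm:
  -5m² + 30m - 105 = (-5m + 5)(m - 5) + (-80)
  m - 5 = (-(1/80)m + 1/16)(-80) + (0)
The last nonzero remainder is the constant -80, so the polynomials are coprime and gcd = 1.

1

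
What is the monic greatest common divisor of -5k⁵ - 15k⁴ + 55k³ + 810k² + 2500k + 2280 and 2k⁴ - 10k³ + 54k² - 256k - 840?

k² - 4k - 12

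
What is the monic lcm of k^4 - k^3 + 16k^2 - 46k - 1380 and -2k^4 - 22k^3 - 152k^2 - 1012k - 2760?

Euclidean algorithm in ℚ[k]:
  k^4 - k^3 + 16k^2 - 46k - 1380 = (-1/2)(-2k^4 - 22k^3 - 152k^2 - 1012k - 2760) + (-12k^3 - 60k^2 - 552k - 2760)
  -2k^4 - 22k^3 - 152k^2 - 1012k - 2760 = ((1/6)k + 1)(-12k^3 - 60k^2 - 552k - 2760) + (0)
Last nonzero remainder: -12k^3 - 60k^2 - 552k - 2760. Dividing through by -12 gives the monic gcd k^3 + 5k^2 + 46k + 230.
Then lcm(f, g) = f·g / gcd(f, g); expanding and making the result monic gives the answer.

k^5 + 5k^4 + 10k^3 + 50k^2 - 1656k - 8280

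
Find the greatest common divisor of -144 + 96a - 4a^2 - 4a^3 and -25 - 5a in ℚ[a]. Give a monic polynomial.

1

Apply the Euclidean algorithm:
  -4a^3 - 4a^2 + 96a - 144 = ((4/5)a^2 - (16/5)a - 16/5)(-5a - 25) + (-224)
  -5a - 25 = ((5/224)a + 25/224)(-224) + (0)
The last nonzero remainder is the constant -224, so the polynomials are coprime and gcd = 1.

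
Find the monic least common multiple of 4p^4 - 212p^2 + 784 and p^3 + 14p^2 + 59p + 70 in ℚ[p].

Euclidean algorithm in ℚ[p]:
  4p^4 - 212p^2 + 784 = (4p - 56)(p^3 + 14p^2 + 59p + 70) + (336p^2 + 3024p + 4704)
  p^3 + 14p^2 + 59p + 70 = ((1/336)p + 5/336)(336p^2 + 3024p + 4704) + (0)
Last nonzero remainder: 336p^2 + 3024p + 4704. Dividing through by 336 gives the monic gcd p^2 + 9p + 14.
Then lcm(f, g) = f·g / gcd(f, g); expanding and making the result monic gives the answer.

p^5 + 5p^4 - 53p^3 - 265p^2 + 196p + 980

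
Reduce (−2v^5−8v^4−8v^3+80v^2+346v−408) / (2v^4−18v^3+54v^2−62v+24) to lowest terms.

Repeated division with remainder:
  −2v^5−8v^4−8v^3+80v^2+346v−408 = (−v−13)(2v^4−18v^3+54v^2−62v+24) + (−188v^3+720v^2−436v−96)
  2v^4−18v^3+54v^2−62v+24 = (−(1/94)v+243/4418)(−188v^3+720v^2−436v−96) + ((21560/2209)v^2−(86240/2209)v+64680/2209)
  −188v^3+720v^2−436v−96 = (−(103823/5390)v−8836/2695)((21560/2209)v^2−(86240/2209)v+64680/2209) + (0)
Last nonzero remainder: (21560/2209)v^2−(86240/2209)v+64680/2209. Dividing through by 21560/2209 gives the monic gcd v^2−4v+3.
Cancel v^2−4v+3 from numerator and denominator to get the reduced form.

(−v^3−8v^2−33v−68)/(v^2−5v+4)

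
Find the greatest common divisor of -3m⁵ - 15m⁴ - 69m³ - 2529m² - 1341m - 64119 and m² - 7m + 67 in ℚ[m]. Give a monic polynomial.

Repeated division with remainder:
  -3m⁵ - 15m⁴ - 69m³ - 2529m² - 1341m - 64119 = (-3m³ - 36m² - 120m - 957)(m² - 7m + 67) + (0)
The last nonzero remainder m² - 7m + 67 is already monic.

m² - 7m + 67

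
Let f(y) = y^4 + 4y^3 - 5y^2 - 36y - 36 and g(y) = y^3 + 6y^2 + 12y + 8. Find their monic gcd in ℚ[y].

By polynomial division,
  y^4 + 4y^3 - 5y^2 - 36y - 36 = (y - 2)(y^3 + 6y^2 + 12y + 8) + (-5y^2 - 20y - 20)
  y^3 + 6y^2 + 12y + 8 = (-(1/5)y - 2/5)(-5y^2 - 20y - 20) + (0)
Last nonzero remainder: -5y^2 - 20y - 20. Dividing through by -5 gives the monic gcd y^2 + 4y + 4.

y^2 + 4y + 4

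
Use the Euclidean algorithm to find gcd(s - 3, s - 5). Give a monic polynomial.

1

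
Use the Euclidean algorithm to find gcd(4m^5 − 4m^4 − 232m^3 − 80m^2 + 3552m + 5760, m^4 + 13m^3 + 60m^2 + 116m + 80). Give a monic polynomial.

By polynomial division,
  4m^5 − 4m^4 − 232m^3 − 80m^2 + 3552m + 5760 = (4m − 56)(m^4 + 13m^3 + 60m^2 + 116m + 80) + (256m^3 + 2816m^2 + 9728m + 10240)
  m^4 + 13m^3 + 60m^2 + 116m + 80 = ((1/256)m + 1/128)(256m^3 + 2816m^2 + 9728m + 10240) + (0)
Last nonzero remainder: 256m^3 + 2816m^2 + 9728m + 10240. Dividing through by 256 gives the monic gcd m^3 + 11m^2 + 38m + 40.

m^3 + 11m^2 + 38m + 40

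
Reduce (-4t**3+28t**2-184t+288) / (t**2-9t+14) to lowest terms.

Repeated division with remainder:
  -4t**3+28t**2-184t+288 = (-4t-8)(t**2-9t+14) + (-200t+400)
  t**2-9t+14 = (-(1/200)t+7/200)(-200t+400) + (0)
Last nonzero remainder: -200t+400. Dividing through by -200 gives the monic gcd t-2.
Cancel t-2 from numerator and denominator to get the reduced form.

(-4t**2+20t-144)/(t-7)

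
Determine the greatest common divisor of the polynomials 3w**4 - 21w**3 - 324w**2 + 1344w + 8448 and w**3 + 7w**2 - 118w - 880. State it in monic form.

Euclidean algorithm in ℚ[w]:
  3w**4 - 21w**3 - 324w**2 + 1344w + 8448 = (3w - 42)(w**3 + 7w**2 - 118w - 880) + (324w**2 - 972w - 28512)
  w**3 + 7w**2 - 118w - 880 = ((1/324)w + 5/162)(324w**2 - 972w - 28512) + (0)
Last nonzero remainder: 324w**2 - 972w - 28512. Dividing through by 324 gives the monic gcd w**2 - 3w - 88.

w**2 - 3w - 88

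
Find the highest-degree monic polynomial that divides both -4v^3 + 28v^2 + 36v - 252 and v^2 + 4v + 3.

v + 3

Euclidean algorithm in ℚ[v]:
  -4v^3 + 28v^2 + 36v - 252 = (-4v + 44)(v^2 + 4v + 3) + (-128v - 384)
  v^2 + 4v + 3 = (-(1/128)v - 1/128)(-128v - 384) + (0)
Last nonzero remainder: -128v - 384. Dividing through by -128 gives the monic gcd v + 3.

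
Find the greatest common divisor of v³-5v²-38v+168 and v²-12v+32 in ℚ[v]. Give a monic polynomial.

Apply the Euclidean algorithm:
  v³-5v²-38v+168 = (v+7)(v²-12v+32) + (14v-56)
  v²-12v+32 = ((1/14)v-4/7)(14v-56) + (0)
Last nonzero remainder: 14v-56. Dividing through by 14 gives the monic gcd v-4.

v-4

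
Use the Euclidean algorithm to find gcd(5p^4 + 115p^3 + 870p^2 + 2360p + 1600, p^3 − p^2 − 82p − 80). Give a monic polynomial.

p^2 + 9p + 8

Apply the Euclidean algorithm:
  5p^4 + 115p^3 + 870p^2 + 2360p + 1600 = (5p + 120)(p^3 − p^2 − 82p − 80) + (1400p^2 + 12600p + 11200)
  p^3 − p^2 − 82p − 80 = ((1/1400)p − 1/140)(1400p^2 + 12600p + 11200) + (0)
Last nonzero remainder: 1400p^2 + 12600p + 11200. Dividing through by 1400 gives the monic gcd p^2 + 9p + 8.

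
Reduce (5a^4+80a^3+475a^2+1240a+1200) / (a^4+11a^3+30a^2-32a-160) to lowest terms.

(5a+15)/(a-2)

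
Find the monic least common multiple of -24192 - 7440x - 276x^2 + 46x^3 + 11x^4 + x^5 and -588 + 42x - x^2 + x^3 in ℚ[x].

169344 + 27888x - 5508x^2 - 598x^3 - 31x^4 + 4x^5 + x^6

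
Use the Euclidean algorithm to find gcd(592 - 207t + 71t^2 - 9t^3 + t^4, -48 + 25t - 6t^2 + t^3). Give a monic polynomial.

Apply the Euclidean algorithm:
  t^4 - 9t^3 + 71t^2 - 207t + 592 = (t - 3)(t^3 - 6t^2 + 25t - 48) + (28t^2 - 84t + 448)
  t^3 - 6t^2 + 25t - 48 = ((1/28)t - 3/28)(28t^2 - 84t + 448) + (0)
Last nonzero remainder: 28t^2 - 84t + 448. Dividing through by 28 gives the monic gcd t^2 - 3t + 16.

16 - 3t + t^2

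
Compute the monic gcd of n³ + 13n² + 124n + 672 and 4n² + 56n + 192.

Repeated division with remainder:
  n³ + 13n² + 124n + 672 = ((1/4)n - 1/4)(4n² + 56n + 192) + (90n + 720)
  4n² + 56n + 192 = ((2/45)n + 4/15)(90n + 720) + (0)
Last nonzero remainder: 90n + 720. Dividing through by 90 gives the monic gcd n + 8.

n + 8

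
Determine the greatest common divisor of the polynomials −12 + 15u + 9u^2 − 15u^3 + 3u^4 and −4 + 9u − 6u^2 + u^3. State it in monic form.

By polynomial division,
  3u^4 − 15u^3 + 9u^2 + 15u − 12 = (3u + 3)(u^3 − 6u^2 + 9u − 4) + (0)
The last nonzero remainder u^3 − 6u^2 + 9u − 4 is already monic.

−4 + 9u − 6u^2 + u^3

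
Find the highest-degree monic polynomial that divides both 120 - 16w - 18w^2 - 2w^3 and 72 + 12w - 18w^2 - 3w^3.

By polynomial division,
  -2w^3 - 18w^2 - 16w + 120 = (2/3)(-3w^3 - 18w^2 + 12w + 72) + (-6w^2 - 24w + 72)
  -3w^3 - 18w^2 + 12w + 72 = ((1/2)w + 1)(-6w^2 - 24w + 72) + (0)
Last nonzero remainder: -6w^2 - 24w + 72. Dividing through by -6 gives the monic gcd w^2 + 4w - 12.

-12 + 4w + w^2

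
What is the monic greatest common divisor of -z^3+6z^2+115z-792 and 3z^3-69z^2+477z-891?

Apply the Euclidean algorithm:
  -z^3+6z^2+115z-792 = (-1/3)(3z^3-69z^2+477z-891) + (-17z^2+274z-1089)
  3z^3-69z^2+477z-891 = (-(3/17)z+351/289)(-17z^2+274z-1089) + (-(13860/289)z+124740/289)
  -17z^2+274z-1089 = ((4913/13860)z-3179/1260)(-(13860/289)z+124740/289) + (0)
Last nonzero remainder: -(13860/289)z+124740/289. Dividing through by -13860/289 gives the monic gcd z-9.

z-9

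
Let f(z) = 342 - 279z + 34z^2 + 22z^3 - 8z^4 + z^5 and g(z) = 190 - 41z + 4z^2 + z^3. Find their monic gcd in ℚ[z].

19 - 6z + z^2

By polynomial division,
  z^5 - 8z^4 + 22z^3 + 34z^2 - 279z + 342 = (z^2 - 12z + 111)(z^3 + 4z^2 - 41z + 190) + (-1092z^2 + 6552z - 20748)
  z^3 + 4z^2 - 41z + 190 = (-(1/1092)z - 5/546)(-1092z^2 + 6552z - 20748) + (0)
Last nonzero remainder: -1092z^2 + 6552z - 20748. Dividing through by -1092 gives the monic gcd z^2 - 6z + 19.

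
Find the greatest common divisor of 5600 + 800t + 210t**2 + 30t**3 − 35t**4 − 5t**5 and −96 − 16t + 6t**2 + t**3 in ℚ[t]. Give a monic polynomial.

−16 + t**2

Euclidean algorithm in ℚ[t]:
  −5t**5 − 35t**4 + 30t**3 + 210t**2 + 800t + 5600 = (−5t**2 − 5t − 20)(t**3 + 6t**2 − 16t − 96) + (−230t**2 + 3680)
  t**3 + 6t**2 − 16t − 96 = (−(1/230)t − 3/115)(−230t**2 + 3680) + (0)
Last nonzero remainder: −230t**2 + 3680. Dividing through by −230 gives the monic gcd t**2 − 16.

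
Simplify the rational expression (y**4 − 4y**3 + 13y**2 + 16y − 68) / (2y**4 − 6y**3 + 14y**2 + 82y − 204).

(y + 2)/(2y + 6)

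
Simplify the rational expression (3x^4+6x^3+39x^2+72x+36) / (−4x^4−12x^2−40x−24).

(−3x^2−36)/(4x^2−8x+24)

By polynomial division,
  3x^4+6x^3+39x^2+72x+36 = (−3/4)(−4x^4−12x^2−40x−24) + (6x^3+30x^2+42x+18)
  −4x^4−12x^2−40x−24 = (−(2/3)x+10/3)(6x^3+30x^2+42x+18) + (−84x^2−168x−84)
  6x^3+30x^2+42x+18 = (−(1/14)x−3/14)(−84x^2−168x−84) + (0)
Last nonzero remainder: −84x^2−168x−84. Dividing through by −84 gives the monic gcd x^2+2x+1.
Cancel x^2+2x+1 from numerator and denominator to get the reduced form.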